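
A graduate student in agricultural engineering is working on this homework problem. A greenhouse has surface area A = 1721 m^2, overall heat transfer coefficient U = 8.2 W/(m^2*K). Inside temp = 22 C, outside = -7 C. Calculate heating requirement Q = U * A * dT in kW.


dT = 22 - (-7) = 29 K
Q = U * A * dT
  = 8.2 * 1721 * 29
  = 409253.80 W = 409.25 kW


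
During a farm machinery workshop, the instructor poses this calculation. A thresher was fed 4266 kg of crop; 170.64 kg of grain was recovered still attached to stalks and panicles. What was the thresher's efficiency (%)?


eta = (total - unthreshed) / total * 100
    = (4266 - 170.64) / 4266 * 100
    = 4095.36 / 4266 * 100
    = 96%


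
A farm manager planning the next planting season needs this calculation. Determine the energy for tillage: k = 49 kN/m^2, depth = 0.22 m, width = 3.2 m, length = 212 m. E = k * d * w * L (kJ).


E = k * d * w * L
  = 49 * 0.22 * 3.2 * 212
  = 7313.15 kJ


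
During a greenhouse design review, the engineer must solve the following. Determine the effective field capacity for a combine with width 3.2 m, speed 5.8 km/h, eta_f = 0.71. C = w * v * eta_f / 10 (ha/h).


C = w * v * eta_f / 10
  = 3.2 * 5.8 * 0.71 / 10
  = 13.18 / 10
  = 1.32 ha/h


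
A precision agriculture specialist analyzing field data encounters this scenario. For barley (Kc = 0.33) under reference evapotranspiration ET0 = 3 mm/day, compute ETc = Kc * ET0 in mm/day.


ETc = Kc * ET0
    = 0.33 * 3
    = 0.99 mm/day


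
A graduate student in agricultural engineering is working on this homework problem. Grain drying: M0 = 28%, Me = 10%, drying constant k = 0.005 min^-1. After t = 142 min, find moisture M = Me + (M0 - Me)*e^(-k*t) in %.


M = Me + (M0 - Me) * e^(-k*t)
  = 10 + (28 - 10) * e^(-0.005*142)
  = 10 + 18 * e^(-0.710)
  = 10 + 18 * 0.49164
  = 10 + 8.8496
  = 18.85%


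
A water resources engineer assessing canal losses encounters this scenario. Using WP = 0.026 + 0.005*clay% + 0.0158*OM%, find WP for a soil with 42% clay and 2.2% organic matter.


WP = 0.026 + 0.005*42 + 0.0158*2.2
   = 0.026 + 0.2100 + 0.0348
   = 0.2708


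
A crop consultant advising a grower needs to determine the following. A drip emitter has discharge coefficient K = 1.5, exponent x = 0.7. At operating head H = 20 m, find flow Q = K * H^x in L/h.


Q = K * H^x
  = 1.5 * 20^0.7
  = 1.5 * 8.1418
  = 12.21 L/h


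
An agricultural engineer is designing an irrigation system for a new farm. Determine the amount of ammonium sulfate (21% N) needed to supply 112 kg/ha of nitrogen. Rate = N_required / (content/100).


Rate = N_required / (N_content / 100)
     = 112 / (21 / 100)
     = 112 / 0.21
     = 533.33 kg/ha


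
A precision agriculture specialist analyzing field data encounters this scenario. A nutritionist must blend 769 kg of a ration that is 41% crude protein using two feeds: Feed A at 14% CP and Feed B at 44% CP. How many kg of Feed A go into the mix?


parts_A = CP_b - target = 44 - 41 = 3
parts_B = target - CP_a = 41 - 14 = 27
total_parts = 3 + 27 = 30
Feed A = 769 * 3 / 30 = 76.90 kg
Feed B = 769 * 27 / 30 = 692.10 kg

76.90 kg


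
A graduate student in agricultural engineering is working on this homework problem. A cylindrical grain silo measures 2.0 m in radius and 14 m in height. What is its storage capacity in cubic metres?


V = pi * r^2 * h
  = pi * 2.0^2 * 14
  = pi * 4 * 14
  = 175.93 m^3


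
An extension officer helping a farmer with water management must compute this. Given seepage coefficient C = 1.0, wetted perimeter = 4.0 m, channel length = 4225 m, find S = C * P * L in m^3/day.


S = C * P * L
  = 1.0 * 4.0 * 4225
  = 16900 m^3/day


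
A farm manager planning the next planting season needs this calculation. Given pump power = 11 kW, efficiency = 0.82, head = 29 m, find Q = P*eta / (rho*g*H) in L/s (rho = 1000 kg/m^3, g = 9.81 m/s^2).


Q = (P * 1000 * eta) / (rho * g * H)
  = (11 * 1000 * 0.82) / (1000 * 9.81 * 29)
  = 9020 / 284490
  = 0.03171 m^3/s = 31.71 L/s


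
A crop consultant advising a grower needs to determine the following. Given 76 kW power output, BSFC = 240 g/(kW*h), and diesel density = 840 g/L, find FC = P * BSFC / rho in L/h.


FC = P * BSFC / rho_fuel
   = 76 * 240 / 840
   = 18240 / 840
   = 21.71 L/h


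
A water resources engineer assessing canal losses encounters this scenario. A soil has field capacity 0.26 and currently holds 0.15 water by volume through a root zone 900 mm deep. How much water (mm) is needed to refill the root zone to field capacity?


SMD = (FC - theta) * D
    = (0.26 - 0.15) * 900
    = 0.110 * 900
    = 99 mm


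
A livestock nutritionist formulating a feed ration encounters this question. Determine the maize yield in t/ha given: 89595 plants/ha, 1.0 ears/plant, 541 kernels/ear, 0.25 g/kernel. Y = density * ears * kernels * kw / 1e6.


Y = density * ears * kernels * kw
  = 89595 * 1.0 * 541 * 0.25 g/ha
  = 12117723.75 g/ha
  = 12117.72 kg/ha = 12.12 t/ha


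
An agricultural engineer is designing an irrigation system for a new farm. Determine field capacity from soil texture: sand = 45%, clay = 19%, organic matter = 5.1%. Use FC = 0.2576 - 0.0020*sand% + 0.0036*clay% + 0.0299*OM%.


FC = 0.2576 - 0.0020*45 + 0.0036*19 + 0.0299*5.1
   = 0.2576 - 0.0900 + 0.0684 + 0.1525
   = 0.3885


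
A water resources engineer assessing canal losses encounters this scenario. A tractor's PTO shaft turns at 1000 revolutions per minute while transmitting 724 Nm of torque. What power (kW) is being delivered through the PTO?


P = 2*pi*n*T / 60000
  = 2*pi * 1000 * 724 / 60000
  = 4549026.16 / 60000
  = 75.82 kW


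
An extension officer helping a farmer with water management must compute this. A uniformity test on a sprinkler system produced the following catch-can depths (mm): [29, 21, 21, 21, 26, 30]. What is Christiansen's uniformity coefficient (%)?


xbar = 148 / 6 = 24.667
sum|xi - xbar| = 22
CU = 100 * (1 - 22 / (6 * 24.667))
   = 100 * (1 - 0.1486)
   = 85.14%


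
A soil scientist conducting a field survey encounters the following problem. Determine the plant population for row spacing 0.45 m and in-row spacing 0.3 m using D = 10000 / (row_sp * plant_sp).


D = 10000 / (row_sp * plant_sp)
  = 10000 / (0.45 * 0.3)
  = 10000 / 0.1350
  = 74074.07 plants/ha


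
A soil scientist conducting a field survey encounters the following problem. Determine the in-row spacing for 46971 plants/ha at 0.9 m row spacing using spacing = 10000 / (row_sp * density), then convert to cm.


spacing = 10000 / (row_sp * density)
        = 10000 / (0.9 * 46971)
        = 10000 / 42273.90
        = 0.23655 m = 23.66 cm


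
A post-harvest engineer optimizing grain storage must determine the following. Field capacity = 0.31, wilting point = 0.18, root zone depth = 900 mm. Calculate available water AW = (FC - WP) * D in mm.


AW = (FC - WP) * D
   = (0.31 - 0.18) * 900
   = 0.13 * 900
   = 117 mm


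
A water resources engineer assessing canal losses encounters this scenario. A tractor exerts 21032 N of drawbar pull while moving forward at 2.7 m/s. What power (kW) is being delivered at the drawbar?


P = F * v / 1000
  = 21032 * 2.7 / 1000
  = 56786.40 / 1000
  = 56.79 kW


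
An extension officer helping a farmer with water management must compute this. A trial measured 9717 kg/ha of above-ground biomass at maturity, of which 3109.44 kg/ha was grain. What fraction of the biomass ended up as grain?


HI = grain_yield / biomass
   = 3109.44 / 9717
   = 0.32


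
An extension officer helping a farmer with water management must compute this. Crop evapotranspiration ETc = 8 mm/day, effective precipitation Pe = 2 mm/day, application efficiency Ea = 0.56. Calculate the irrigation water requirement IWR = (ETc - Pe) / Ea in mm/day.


IWR = (ETc - Pe) / Ea
    = (8 - 2) / 0.56
    = 6 / 0.56
    = 10.71 mm/day


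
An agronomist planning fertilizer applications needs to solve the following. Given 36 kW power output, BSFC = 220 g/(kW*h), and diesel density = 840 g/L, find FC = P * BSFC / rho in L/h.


FC = P * BSFC / rho_fuel
   = 36 * 220 / 840
   = 7920 / 840
   = 9.43 L/h


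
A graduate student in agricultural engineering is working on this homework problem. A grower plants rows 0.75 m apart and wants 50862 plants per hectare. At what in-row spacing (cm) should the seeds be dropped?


spacing = 10000 / (row_sp * density)
        = 10000 / (0.75 * 50862)
        = 10000 / 38146.50
        = 0.26215 m = 26.21 cm


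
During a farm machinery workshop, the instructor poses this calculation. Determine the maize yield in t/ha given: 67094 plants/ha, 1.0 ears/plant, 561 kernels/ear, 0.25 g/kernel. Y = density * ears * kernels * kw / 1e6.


Y = density * ears * kernels * kw
  = 67094 * 1.0 * 561 * 0.25 g/ha
  = 9409933.50 g/ha
  = 9409.93 kg/ha = 9.41 t/ha


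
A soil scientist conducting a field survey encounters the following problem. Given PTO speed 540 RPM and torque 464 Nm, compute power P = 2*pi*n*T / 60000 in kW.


P = 2*pi*n*T / 60000
  = 2*pi * 540 * 464 / 60000
  = 1574314.91 / 60000
  = 26.24 kW


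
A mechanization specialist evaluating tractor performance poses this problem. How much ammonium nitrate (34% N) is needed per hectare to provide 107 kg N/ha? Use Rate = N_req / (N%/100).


Rate = N_required / (N_content / 100)
     = 107 / (34 / 100)
     = 107 / 0.34
     = 314.71 kg/ha


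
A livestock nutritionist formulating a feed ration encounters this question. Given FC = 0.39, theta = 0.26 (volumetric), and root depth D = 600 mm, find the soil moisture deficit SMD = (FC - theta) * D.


SMD = (FC - theta) * D
    = (0.39 - 0.26) * 600
    = 0.130 * 600
    = 78 mm


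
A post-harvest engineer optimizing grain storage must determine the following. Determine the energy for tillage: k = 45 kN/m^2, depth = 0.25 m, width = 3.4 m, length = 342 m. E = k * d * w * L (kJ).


E = k * d * w * L
  = 45 * 0.25 * 3.4 * 342
  = 13081.50 kJ


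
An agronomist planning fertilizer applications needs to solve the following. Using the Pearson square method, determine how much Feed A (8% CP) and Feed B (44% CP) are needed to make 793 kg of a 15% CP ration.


parts_A = CP_b - target = 44 - 15 = 29
parts_B = target - CP_a = 15 - 8 = 7
total_parts = 29 + 7 = 36
Feed A = 793 * 29 / 36 = 638.81 kg
Feed B = 793 * 7 / 36 = 154.19 kg

638.81 kg


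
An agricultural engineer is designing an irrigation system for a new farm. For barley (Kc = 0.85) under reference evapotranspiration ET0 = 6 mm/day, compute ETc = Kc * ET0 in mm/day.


ETc = Kc * ET0
    = 0.85 * 6
    = 5.10 mm/day


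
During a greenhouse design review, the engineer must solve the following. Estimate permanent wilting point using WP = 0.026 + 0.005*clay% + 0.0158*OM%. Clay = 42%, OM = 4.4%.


WP = 0.026 + 0.005*42 + 0.0158*4.4
   = 0.026 + 0.2100 + 0.0695
   = 0.3055


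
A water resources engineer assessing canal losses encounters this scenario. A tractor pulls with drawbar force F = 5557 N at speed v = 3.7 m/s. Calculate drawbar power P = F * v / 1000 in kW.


P = F * v / 1000
  = 5557 * 3.7 / 1000
  = 20560.90 / 1000
  = 20.56 kW


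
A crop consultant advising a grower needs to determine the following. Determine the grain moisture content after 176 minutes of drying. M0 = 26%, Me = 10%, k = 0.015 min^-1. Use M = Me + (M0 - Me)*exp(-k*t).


M = Me + (M0 - Me) * e^(-k*t)
  = 10 + (26 - 10) * e^(-0.015*176)
  = 10 + 16 * e^(-2.640)
  = 10 + 16 * 0.07136
  = 10 + 1.1418
  = 11.14%


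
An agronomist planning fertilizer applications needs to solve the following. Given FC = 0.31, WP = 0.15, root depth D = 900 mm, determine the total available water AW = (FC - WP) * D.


AW = (FC - WP) * D
   = (0.31 - 0.15) * 900
   = 0.16 * 900
   = 144 mm


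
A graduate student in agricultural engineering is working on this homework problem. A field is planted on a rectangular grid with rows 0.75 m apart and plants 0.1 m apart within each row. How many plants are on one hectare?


D = 10000 / (row_sp * plant_sp)
  = 10000 / (0.75 * 0.1)
  = 10000 / 0.0750
  = 133333.33 plants/ha


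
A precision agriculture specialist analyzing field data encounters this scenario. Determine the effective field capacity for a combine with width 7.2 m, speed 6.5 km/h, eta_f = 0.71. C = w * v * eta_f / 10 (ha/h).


C = w * v * eta_f / 10
  = 7.2 * 6.5 * 0.71 / 10
  = 33.23 / 10
  = 3.32 ha/h


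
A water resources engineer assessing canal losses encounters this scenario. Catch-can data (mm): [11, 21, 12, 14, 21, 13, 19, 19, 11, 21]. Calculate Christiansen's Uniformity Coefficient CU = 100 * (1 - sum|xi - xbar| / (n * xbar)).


xbar = 162 / 10 = 16.200
sum|xi - xbar| = 40
CU = 100 * (1 - 40 / (10 * 16.200))
   = 100 * (1 - 0.2469)
   = 75.31%


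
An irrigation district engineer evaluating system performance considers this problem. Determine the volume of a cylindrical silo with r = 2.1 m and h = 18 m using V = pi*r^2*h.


V = pi * r^2 * h
  = pi * 2.1^2 * 18
  = pi * 4.41 * 18
  = 249.38 m^3


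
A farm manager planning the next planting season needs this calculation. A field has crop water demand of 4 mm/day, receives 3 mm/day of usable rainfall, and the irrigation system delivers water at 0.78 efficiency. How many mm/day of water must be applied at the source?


IWR = (ETc - Pe) / Ea
    = (4 - 3) / 0.78
    = 1 / 0.78
    = 1.28 mm/day


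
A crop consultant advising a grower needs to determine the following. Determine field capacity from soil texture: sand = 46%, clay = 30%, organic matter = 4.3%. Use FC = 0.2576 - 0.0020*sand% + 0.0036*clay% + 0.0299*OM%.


FC = 0.2576 - 0.0020*46 + 0.0036*30 + 0.0299*4.3
   = 0.2576 - 0.0920 + 0.1080 + 0.1286
   = 0.4022


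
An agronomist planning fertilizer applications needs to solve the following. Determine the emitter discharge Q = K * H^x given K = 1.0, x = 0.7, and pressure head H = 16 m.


Q = K * H^x
  = 1.0 * 16^0.7
  = 1.0 * 6.9644
  = 6.96 L/h


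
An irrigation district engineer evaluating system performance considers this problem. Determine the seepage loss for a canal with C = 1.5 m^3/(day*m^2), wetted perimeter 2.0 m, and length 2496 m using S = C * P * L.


S = C * P * L
  = 1.5 * 2.0 * 2496
  = 7488 m^3/day


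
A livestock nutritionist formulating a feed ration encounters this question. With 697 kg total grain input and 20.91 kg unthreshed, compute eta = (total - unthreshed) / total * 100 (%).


eta = (total - unthreshed) / total * 100
    = (697 - 20.91) / 697 * 100
    = 676.09 / 697 * 100
    = 97%


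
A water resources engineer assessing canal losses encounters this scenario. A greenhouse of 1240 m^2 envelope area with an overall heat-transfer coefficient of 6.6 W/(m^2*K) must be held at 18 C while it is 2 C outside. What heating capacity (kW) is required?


dT = 18 - (2) = 16 K
Q = U * A * dT
  = 6.6 * 1240 * 16
  = 130944 W = 130.94 kW


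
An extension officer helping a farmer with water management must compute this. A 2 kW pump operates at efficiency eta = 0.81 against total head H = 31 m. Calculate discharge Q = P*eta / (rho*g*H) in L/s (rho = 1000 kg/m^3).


Q = (P * 1000 * eta) / (rho * g * H)
  = (2 * 1000 * 0.81) / (1000 * 9.81 * 31)
  = 1620 / 304110
  = 0.00533 m^3/s = 5.33 L/s


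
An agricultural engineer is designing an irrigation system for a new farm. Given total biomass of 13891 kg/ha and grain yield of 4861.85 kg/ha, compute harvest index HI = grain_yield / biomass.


HI = grain_yield / biomass
   = 4861.85 / 13891
   = 0.35


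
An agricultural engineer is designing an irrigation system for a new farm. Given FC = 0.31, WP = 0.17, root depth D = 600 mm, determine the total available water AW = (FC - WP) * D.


AW = (FC - WP) * D
   = (0.31 - 0.17) * 600
   = 0.14 * 600
   = 84 mm


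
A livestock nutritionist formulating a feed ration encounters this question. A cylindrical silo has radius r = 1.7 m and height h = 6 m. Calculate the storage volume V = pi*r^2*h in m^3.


V = pi * r^2 * h
  = pi * 1.7^2 * 6
  = pi * 2.89 * 6
  = 54.48 m^3


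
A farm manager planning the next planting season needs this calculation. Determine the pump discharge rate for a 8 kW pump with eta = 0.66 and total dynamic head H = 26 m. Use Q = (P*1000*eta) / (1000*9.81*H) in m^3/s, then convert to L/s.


Q = (P * 1000 * eta) / (rho * g * H)
  = (8 * 1000 * 0.66) / (1000 * 9.81 * 26)
  = 5280 / 255060
  = 0.02070 m^3/s = 20.70 L/s


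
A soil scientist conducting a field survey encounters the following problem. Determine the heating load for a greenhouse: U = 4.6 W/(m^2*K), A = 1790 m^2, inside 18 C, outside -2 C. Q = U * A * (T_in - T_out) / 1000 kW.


dT = 18 - (-2) = 20 K
Q = U * A * dT
  = 4.6 * 1790 * 20
  = 164680 W = 164.68 kW


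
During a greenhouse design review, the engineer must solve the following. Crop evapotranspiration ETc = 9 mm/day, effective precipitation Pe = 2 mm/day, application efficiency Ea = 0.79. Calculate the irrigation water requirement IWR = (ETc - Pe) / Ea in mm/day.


IWR = (ETc - Pe) / Ea
    = (9 - 2) / 0.79
    = 7 / 0.79
    = 8.86 mm/day


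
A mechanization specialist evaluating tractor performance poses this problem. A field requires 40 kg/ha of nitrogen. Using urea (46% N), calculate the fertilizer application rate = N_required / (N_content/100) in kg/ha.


Rate = N_required / (N_content / 100)
     = 40 / (46 / 100)
     = 40 / 0.46
     = 86.96 kg/ha


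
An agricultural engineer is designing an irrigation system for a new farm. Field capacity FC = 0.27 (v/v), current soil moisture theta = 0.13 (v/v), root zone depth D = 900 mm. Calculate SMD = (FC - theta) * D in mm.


SMD = (FC - theta) * D
    = (0.27 - 0.13) * 900
    = 0.140 * 900
    = 126 mm


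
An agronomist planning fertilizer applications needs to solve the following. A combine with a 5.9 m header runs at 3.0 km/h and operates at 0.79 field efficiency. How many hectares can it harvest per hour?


C = w * v * eta_f / 10
  = 5.9 * 3.0 * 0.79 / 10
  = 13.98 / 10
  = 1.40 ha/h


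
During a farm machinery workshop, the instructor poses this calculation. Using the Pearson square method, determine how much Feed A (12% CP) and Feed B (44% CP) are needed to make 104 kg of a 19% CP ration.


parts_A = CP_b - target = 44 - 19 = 25
parts_B = target - CP_a = 19 - 12 = 7
total_parts = 25 + 7 = 32
Feed A = 104 * 25 / 32 = 81.25 kg
Feed B = 104 * 7 / 32 = 22.75 kg

81.25 kg


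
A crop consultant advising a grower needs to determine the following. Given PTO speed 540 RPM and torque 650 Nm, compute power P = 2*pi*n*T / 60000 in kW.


P = 2*pi*n*T / 60000
  = 2*pi * 540 * 650 / 60000
  = 2205398.04 / 60000
  = 36.76 kW


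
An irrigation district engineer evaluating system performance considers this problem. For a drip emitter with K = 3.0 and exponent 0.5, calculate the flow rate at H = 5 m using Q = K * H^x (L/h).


Q = K * H^x
  = 3.0 * 5^0.5
  = 3.0 * 2.2361
  = 6.71 L/h


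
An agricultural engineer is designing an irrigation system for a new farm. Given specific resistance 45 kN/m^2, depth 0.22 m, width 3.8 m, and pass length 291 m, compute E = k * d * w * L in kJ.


E = k * d * w * L
  = 45 * 0.22 * 3.8 * 291
  = 10947.42 kJ


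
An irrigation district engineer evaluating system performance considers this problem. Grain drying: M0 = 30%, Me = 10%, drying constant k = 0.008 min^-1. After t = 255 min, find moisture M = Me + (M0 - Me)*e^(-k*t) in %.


M = Me + (M0 - Me) * e^(-k*t)
  = 10 + (30 - 10) * e^(-0.008*255)
  = 10 + 20 * e^(-2.040)
  = 10 + 20 * 0.13003
  = 10 + 2.6006
  = 12.60%


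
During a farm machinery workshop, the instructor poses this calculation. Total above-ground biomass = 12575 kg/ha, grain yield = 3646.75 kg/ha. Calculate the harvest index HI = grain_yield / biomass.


HI = grain_yield / biomass
   = 3646.75 / 12575
   = 0.29


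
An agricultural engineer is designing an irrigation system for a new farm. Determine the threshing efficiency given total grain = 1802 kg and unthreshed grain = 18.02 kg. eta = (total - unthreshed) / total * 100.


eta = (total - unthreshed) / total * 100
    = (1802 - 18.02) / 1802 * 100
    = 1783.98 / 1802 * 100
    = 99%


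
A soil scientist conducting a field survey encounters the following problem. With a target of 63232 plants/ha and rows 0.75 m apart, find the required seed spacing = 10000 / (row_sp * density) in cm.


spacing = 10000 / (row_sp * density)
        = 10000 / (0.75 * 63232)
        = 10000 / 47424
        = 0.21086 m = 21.09 cm


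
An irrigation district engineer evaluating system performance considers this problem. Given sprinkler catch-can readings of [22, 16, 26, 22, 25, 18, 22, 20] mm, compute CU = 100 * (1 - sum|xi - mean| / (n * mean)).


xbar = 171 / 8 = 21.375
sum|xi - xbar| = 20.250
CU = 100 * (1 - 20.250 / (8 * 21.375))
   = 100 * (1 - 0.1184)
   = 88.16%


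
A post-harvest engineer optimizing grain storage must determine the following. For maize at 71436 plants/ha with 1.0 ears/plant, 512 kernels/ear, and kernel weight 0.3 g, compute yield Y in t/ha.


Y = density * ears * kernels * kw
  = 71436 * 1.0 * 512 * 0.3 g/ha
  = 10972569.60 g/ha
  = 10972.57 kg/ha = 10.97 t/ha


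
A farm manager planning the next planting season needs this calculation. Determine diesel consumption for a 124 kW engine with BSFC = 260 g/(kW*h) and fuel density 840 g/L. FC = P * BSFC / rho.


FC = P * BSFC / rho_fuel
   = 124 * 260 / 840
   = 32240 / 840
   = 38.38 L/h


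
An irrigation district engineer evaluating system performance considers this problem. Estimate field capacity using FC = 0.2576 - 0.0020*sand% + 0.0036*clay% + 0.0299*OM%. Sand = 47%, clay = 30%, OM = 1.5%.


FC = 0.2576 - 0.0020*47 + 0.0036*30 + 0.0299*1.5
   = 0.2576 - 0.0940 + 0.1080 + 0.0449
   = 0.3165


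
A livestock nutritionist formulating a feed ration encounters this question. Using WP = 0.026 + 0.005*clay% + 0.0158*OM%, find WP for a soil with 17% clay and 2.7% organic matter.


WP = 0.026 + 0.005*17 + 0.0158*2.7
   = 0.026 + 0.0850 + 0.0427
   = 0.1537


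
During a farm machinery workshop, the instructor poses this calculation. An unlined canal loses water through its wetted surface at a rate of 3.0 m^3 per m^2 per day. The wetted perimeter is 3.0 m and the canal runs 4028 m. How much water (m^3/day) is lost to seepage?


S = C * P * L
  = 3.0 * 3.0 * 4028
  = 36252 m^3/day


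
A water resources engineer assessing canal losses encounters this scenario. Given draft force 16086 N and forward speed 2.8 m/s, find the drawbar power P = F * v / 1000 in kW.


P = F * v / 1000
  = 16086 * 2.8 / 1000
  = 45040.80 / 1000
  = 45.04 kW


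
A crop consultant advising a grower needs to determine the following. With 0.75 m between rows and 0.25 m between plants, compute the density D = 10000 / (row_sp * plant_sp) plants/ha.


D = 10000 / (row_sp * plant_sp)
  = 10000 / (0.75 * 0.25)
  = 10000 / 0.1875
  = 53333.33 plants/ha


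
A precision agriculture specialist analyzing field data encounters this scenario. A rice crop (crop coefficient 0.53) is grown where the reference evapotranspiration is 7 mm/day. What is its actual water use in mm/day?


ETc = Kc * ET0
    = 0.53 * 7
    = 3.71 mm/day


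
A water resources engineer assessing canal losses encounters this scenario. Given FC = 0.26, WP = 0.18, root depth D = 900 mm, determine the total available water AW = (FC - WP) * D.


AW = (FC - WP) * D
   = (0.26 - 0.18) * 900
   = 0.08 * 900
   = 72 mm


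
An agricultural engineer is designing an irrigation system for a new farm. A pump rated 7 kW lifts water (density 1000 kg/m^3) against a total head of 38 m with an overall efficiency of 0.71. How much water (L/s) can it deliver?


Q = (P * 1000 * eta) / (rho * g * H)
  = (7 * 1000 * 0.71) / (1000 * 9.81 * 38)
  = 4970 / 372780
  = 0.01333 m^3/s = 13.33 L/s


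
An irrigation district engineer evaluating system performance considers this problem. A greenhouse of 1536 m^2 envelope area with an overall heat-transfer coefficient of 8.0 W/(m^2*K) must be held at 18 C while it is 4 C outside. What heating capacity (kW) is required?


dT = 18 - (4) = 14 K
Q = U * A * dT
  = 8.0 * 1536 * 14
  = 172032 W = 172.03 kW


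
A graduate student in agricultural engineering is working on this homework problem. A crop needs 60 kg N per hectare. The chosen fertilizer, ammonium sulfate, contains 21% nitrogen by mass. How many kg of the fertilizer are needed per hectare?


Rate = N_required / (N_content / 100)
     = 60 / (21 / 100)
     = 60 / 0.21
     = 285.71 kg/ha


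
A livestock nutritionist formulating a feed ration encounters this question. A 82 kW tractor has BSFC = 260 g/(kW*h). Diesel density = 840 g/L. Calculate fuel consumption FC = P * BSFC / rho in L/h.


FC = P * BSFC / rho_fuel
   = 82 * 260 / 840
   = 21320 / 840
   = 25.38 L/h


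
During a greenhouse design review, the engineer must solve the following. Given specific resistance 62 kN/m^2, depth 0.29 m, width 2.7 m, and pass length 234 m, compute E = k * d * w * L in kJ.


E = k * d * w * L
  = 62 * 0.29 * 2.7 * 234
  = 11359.76 kJ


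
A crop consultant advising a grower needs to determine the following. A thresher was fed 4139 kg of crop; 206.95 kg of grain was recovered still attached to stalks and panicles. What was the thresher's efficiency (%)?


eta = (total - unthreshed) / total * 100
    = (4139 - 206.95) / 4139 * 100
    = 3932.05 / 4139 * 100
    = 95%


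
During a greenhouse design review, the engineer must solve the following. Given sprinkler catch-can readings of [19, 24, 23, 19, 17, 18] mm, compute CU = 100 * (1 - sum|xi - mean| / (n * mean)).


xbar = 120 / 6 = 20
sum|xi - xbar| = 14
CU = 100 * (1 - 14 / (6 * 20))
   = 100 * (1 - 0.1167)
   = 88.33%


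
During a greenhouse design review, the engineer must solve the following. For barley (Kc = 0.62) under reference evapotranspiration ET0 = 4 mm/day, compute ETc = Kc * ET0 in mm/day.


ETc = Kc * ET0
    = 0.62 * 4
    = 2.48 mm/day


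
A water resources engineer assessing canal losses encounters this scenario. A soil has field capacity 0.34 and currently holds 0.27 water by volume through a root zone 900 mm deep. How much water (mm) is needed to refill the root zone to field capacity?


SMD = (FC - theta) * D
    = (0.34 - 0.27) * 900
    = 0.070 * 900
    = 63 mm


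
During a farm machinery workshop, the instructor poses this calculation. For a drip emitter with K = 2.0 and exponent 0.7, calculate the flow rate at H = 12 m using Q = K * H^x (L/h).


Q = K * H^x
  = 2.0 * 12^0.7
  = 2.0 * 5.6941
  = 11.39 L/h


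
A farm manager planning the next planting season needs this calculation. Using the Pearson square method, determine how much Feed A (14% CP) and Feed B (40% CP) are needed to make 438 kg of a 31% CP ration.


parts_A = CP_b - target = 40 - 31 = 9
parts_B = target - CP_a = 31 - 14 = 17
total_parts = 9 + 17 = 26
Feed A = 438 * 9 / 26 = 151.62 kg
Feed B = 438 * 17 / 26 = 286.38 kg

151.62 kg


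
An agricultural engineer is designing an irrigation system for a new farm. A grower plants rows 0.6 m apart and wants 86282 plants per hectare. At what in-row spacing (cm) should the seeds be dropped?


spacing = 10000 / (row_sp * density)
        = 10000 / (0.6 * 86282)
        = 10000 / 51769.20
        = 0.19317 m = 19.32 cm


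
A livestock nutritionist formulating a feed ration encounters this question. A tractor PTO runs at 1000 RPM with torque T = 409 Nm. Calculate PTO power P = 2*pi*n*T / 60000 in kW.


P = 2*pi*n*T / 60000
  = 2*pi * 1000 * 409 / 60000
  = 2569822.79 / 60000
  = 42.83 kW


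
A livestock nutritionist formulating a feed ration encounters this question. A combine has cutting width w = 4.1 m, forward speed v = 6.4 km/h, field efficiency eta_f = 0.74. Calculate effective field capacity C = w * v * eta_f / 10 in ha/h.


C = w * v * eta_f / 10
  = 4.1 * 6.4 * 0.74 / 10
  = 19.42 / 10
  = 1.94 ha/h


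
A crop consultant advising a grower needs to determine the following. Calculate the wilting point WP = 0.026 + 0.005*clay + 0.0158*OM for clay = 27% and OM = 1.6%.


WP = 0.026 + 0.005*27 + 0.0158*1.6
   = 0.026 + 0.1350 + 0.0253
   = 0.1863


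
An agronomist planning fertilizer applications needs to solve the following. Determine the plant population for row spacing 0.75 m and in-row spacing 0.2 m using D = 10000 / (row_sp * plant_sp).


D = 10000 / (row_sp * plant_sp)
  = 10000 / (0.75 * 0.2)
  = 10000 / 0.1500
  = 66666.67 plants/ha


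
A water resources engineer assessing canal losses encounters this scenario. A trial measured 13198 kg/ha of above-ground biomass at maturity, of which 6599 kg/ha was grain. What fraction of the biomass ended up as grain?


HI = grain_yield / biomass
   = 6599 / 13198
   = 0.50


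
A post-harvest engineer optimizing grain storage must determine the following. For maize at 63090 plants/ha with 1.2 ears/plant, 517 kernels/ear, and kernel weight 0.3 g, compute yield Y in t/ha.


Y = density * ears * kernels * kw
  = 63090 * 1.2 * 517 * 0.3 g/ha
  = 11742310.80 g/ha
  = 11742.31 kg/ha = 11.74 t/ha


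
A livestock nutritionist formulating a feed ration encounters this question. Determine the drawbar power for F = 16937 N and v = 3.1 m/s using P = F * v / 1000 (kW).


P = F * v / 1000
  = 16937 * 3.1 / 1000
  = 52504.70 / 1000
  = 52.50 kW


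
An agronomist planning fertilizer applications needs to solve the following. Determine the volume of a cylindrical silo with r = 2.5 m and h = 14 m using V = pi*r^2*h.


V = pi * r^2 * h
  = pi * 2.5^2 * 14
  = pi * 6.25 * 14
  = 274.89 m^3


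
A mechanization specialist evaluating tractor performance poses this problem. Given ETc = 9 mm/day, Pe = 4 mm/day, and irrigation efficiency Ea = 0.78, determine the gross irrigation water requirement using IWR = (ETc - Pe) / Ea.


IWR = (ETc - Pe) / Ea
    = (9 - 4) / 0.78
    = 5 / 0.78
    = 6.41 mm/day


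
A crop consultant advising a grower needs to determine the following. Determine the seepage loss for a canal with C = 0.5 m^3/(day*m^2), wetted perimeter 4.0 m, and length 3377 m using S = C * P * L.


S = C * P * L
  = 0.5 * 4.0 * 3377
  = 6754 m^3/day


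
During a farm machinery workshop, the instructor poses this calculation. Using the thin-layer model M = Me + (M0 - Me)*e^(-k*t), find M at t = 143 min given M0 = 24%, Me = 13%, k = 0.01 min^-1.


M = Me + (M0 - Me) * e^(-k*t)
  = 13 + (24 - 13) * e^(-0.01*143)
  = 13 + 11 * e^(-1.430)
  = 13 + 11 * 0.23931
  = 13 + 2.6324
  = 15.63%


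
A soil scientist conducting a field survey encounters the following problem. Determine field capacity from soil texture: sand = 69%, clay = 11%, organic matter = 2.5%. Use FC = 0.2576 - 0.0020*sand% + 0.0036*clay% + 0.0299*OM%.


FC = 0.2576 - 0.0020*69 + 0.0036*11 + 0.0299*2.5
   = 0.2576 - 0.1380 + 0.0396 + 0.0748
   = 0.2340


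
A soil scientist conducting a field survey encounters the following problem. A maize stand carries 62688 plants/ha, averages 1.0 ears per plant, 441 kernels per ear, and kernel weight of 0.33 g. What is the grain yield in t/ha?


Y = density * ears * kernels * kw
  = 62688 * 1.0 * 441 * 0.33 g/ha
  = 9122984.64 g/ha
  = 9122.98 kg/ha = 9.12 t/ha


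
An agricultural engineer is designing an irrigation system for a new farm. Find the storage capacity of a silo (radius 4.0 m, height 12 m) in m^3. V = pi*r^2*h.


V = pi * r^2 * h
  = pi * 4.0^2 * 12
  = pi * 16 * 12
  = 603.19 m^3


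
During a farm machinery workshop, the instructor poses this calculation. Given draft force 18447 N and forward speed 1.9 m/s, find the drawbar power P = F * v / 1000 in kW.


P = F * v / 1000
  = 18447 * 1.9 / 1000
  = 35049.30 / 1000
  = 35.05 kW


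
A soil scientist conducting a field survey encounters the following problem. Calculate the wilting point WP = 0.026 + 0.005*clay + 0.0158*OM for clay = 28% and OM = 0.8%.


WP = 0.026 + 0.005*28 + 0.0158*0.8
   = 0.026 + 0.1400 + 0.0126
   = 0.1786


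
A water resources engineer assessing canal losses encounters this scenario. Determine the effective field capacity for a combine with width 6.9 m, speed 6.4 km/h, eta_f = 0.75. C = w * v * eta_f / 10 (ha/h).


C = w * v * eta_f / 10
  = 6.9 * 6.4 * 0.75 / 10
  = 33.12 / 10
  = 3.31 ha/h


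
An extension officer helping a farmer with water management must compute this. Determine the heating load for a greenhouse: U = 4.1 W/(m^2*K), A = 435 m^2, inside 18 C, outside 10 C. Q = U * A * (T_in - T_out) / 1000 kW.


dT = 18 - (10) = 8 K
Q = U * A * dT
  = 4.1 * 435 * 8
  = 14268 W = 14.27 kW


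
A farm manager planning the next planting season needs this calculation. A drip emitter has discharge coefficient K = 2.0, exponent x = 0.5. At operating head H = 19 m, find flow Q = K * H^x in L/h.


Q = K * H^x
  = 2.0 * 19^0.5
  = 2.0 * 4.3589
  = 8.72 L/h


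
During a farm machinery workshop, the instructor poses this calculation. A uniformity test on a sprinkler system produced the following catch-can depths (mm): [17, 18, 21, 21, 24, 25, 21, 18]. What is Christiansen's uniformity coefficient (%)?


xbar = 165 / 8 = 20.625
sum|xi - xbar| = 17.750
CU = 100 * (1 - 17.750 / (8 * 20.625))
   = 100 * (1 - 0.1076)
   = 89.24%


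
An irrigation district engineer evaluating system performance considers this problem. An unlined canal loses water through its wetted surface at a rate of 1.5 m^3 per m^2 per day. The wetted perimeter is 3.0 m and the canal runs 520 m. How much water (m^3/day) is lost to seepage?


S = C * P * L
  = 1.5 * 3.0 * 520
  = 2340 m^3/day


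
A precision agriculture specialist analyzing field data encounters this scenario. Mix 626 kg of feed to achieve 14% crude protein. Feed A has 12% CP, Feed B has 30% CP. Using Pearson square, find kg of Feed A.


parts_A = CP_b - target = 30 - 14 = 16
parts_B = target - CP_a = 14 - 12 = 2
total_parts = 16 + 2 = 18
Feed A = 626 * 16 / 18 = 556.44 kg
Feed B = 626 * 2 / 18 = 69.56 kg

556.44 kg


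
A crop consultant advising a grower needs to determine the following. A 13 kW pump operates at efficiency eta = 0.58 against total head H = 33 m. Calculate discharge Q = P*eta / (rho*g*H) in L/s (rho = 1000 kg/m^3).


Q = (P * 1000 * eta) / (rho * g * H)
  = (13 * 1000 * 0.58) / (1000 * 9.81 * 33)
  = 7540 / 323730
  = 0.02329 m^3/s = 23.29 L/s


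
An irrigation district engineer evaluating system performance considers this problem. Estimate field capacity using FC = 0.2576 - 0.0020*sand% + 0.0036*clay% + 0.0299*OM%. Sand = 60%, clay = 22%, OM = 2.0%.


FC = 0.2576 - 0.0020*60 + 0.0036*22 + 0.0299*2.0
   = 0.2576 - 0.1200 + 0.0792 + 0.0598
   = 0.2766


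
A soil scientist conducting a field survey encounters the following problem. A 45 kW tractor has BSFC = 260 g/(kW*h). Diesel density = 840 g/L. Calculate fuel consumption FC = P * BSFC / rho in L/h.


FC = P * BSFC / rho_fuel
   = 45 * 260 / 840
   = 11700 / 840
   = 13.93 L/h


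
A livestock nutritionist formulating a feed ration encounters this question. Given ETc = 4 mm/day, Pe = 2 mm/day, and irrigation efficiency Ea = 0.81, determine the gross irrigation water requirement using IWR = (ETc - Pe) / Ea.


IWR = (ETc - Pe) / Ea
    = (4 - 2) / 0.81
    = 2 / 0.81
    = 2.47 mm/day


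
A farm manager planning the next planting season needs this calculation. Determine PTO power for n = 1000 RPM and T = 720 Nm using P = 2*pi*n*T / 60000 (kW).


P = 2*pi*n*T / 60000
  = 2*pi * 1000 * 720 / 60000
  = 4523893.42 / 60000
  = 75.40 kW


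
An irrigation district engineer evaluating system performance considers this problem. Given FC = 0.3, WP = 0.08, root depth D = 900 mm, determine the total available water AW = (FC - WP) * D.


AW = (FC - WP) * D
   = (0.3 - 0.08) * 900
   = 0.22 * 900
   = 198 mm


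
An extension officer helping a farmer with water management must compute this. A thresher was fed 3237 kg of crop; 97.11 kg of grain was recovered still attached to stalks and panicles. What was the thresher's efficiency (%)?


eta = (total - unthreshed) / total * 100
    = (3237 - 97.11) / 3237 * 100
    = 3139.89 / 3237 * 100
    = 97%


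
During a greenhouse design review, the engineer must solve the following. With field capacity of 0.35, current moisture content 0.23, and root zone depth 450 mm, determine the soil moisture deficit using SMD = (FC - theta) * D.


SMD = (FC - theta) * D
    = (0.35 - 0.23) * 450
    = 0.120 * 450
    = 54 mm


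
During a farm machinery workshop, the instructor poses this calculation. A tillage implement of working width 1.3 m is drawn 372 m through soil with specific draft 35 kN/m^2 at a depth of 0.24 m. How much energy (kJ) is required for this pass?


E = k * d * w * L
  = 35 * 0.24 * 1.3 * 372
  = 4062.24 kJ


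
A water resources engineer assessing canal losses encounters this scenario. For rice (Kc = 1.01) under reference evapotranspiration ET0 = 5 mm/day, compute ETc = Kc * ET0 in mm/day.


ETc = Kc * ET0
    = 1.01 * 5
    = 5.05 mm/day


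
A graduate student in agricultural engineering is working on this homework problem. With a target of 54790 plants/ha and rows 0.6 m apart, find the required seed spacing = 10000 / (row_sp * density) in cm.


spacing = 10000 / (row_sp * density)
        = 10000 / (0.6 * 54790)
        = 10000 / 32874
        = 0.30419 m = 30.42 cm


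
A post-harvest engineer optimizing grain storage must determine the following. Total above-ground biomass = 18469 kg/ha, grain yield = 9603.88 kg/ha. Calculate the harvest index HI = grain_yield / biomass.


HI = grain_yield / biomass
   = 9603.88 / 18469
   = 0.52


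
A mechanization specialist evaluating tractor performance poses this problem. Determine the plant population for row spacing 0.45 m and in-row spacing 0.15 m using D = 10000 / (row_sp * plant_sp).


D = 10000 / (row_sp * plant_sp)
  = 10000 / (0.45 * 0.15)
  = 10000 / 0.0675
  = 148148.15 plants/ha


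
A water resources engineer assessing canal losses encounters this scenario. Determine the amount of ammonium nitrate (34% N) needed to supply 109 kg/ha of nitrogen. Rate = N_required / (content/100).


Rate = N_required / (N_content / 100)
     = 109 / (34 / 100)
     = 109 / 0.34
     = 320.59 kg/ha


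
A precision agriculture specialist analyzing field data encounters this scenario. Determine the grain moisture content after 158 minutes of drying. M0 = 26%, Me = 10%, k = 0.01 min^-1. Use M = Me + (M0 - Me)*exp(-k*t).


M = Me + (M0 - Me) * e^(-k*t)
  = 10 + (26 - 10) * e^(-0.01*158)
  = 10 + 16 * e^(-1.580)
  = 10 + 16 * 0.20598
  = 10 + 3.2956
  = 13.30%


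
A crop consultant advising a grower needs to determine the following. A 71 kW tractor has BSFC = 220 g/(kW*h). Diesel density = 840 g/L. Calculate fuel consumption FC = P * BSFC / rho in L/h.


FC = P * BSFC / rho_fuel
   = 71 * 220 / 840
   = 15620 / 840
   = 18.60 L/h


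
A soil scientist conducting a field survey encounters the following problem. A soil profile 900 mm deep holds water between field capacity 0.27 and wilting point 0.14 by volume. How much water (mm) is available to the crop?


AW = (FC - WP) * D
   = (0.27 - 0.14) * 900
   = 0.13 * 900
   = 117 mm


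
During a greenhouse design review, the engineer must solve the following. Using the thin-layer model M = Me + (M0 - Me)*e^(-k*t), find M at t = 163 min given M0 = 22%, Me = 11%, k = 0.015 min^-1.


M = Me + (M0 - Me) * e^(-k*t)
  = 11 + (22 - 11) * e^(-0.015*163)
  = 11 + 11 * e^(-2.445)
  = 11 + 11 * 0.08673
  = 11 + 0.9540
  = 11.95%


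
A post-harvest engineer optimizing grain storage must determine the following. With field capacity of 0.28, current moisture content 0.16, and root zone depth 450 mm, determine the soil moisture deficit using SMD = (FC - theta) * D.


SMD = (FC - theta) * D
    = (0.28 - 0.16) * 450
    = 0.120 * 450
    = 54 mm
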